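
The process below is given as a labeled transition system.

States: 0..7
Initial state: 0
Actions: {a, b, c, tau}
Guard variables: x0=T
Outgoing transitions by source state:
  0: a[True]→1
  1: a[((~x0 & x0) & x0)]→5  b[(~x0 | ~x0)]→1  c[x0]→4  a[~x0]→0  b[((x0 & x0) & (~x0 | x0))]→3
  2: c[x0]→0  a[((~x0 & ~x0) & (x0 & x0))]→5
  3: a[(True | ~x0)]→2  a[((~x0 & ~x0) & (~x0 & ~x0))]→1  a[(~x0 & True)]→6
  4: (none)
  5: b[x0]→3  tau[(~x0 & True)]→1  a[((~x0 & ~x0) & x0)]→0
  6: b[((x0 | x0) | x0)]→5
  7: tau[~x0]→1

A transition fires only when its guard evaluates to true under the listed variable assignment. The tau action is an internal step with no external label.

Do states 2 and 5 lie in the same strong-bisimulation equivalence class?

Answer: NOT BISIMILAR

Trace:
Compute ~ classes (split until stable):
  round 0: {{0,1,2,3,4,5,6,7}}
  round 1: {{0,3},{1},{2},{4,7},{5,6}}
  round 2: {{0},{1},{2},{3},{4,7},{5},{6}}
stable after 3 split(s): 7 block(s)
2∈{2}, 5∈{5}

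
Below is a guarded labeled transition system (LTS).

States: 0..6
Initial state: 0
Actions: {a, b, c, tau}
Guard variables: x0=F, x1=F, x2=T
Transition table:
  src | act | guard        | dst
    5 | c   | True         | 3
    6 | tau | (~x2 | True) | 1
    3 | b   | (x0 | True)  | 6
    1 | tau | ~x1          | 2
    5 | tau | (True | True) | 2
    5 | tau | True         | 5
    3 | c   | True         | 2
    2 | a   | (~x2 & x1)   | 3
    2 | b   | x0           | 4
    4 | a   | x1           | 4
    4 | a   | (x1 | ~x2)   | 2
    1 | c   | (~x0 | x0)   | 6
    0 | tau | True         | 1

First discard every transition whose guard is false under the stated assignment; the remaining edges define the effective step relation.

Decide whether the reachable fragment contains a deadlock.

Reachable = {0,1,2,6}
  0: tau→1  [deg 1]
  1: c→6  tau→2  [deg 2]
  2: ∅  [STUCK]
  6: tau→1  [deg 1]
witness 2: tau·tau

Answer: DEADLOCK at state 2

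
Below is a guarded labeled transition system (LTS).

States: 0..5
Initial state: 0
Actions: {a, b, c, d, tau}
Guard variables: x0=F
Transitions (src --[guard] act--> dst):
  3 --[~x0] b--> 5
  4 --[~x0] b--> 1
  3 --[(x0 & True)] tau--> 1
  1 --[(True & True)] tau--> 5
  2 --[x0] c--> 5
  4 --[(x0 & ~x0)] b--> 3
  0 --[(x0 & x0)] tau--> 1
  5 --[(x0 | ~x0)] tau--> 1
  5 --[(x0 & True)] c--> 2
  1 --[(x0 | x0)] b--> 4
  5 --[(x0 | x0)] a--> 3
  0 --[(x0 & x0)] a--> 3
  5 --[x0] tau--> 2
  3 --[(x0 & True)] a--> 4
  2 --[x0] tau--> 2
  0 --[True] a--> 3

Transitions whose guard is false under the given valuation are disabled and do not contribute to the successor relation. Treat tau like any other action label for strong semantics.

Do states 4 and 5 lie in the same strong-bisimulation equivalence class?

Answer: NOT BISIMILAR

Analysis:
Bisimulation quotient by refinement:
  round 0: {{0,1,2,3,4,5}}
  round 1: {{0},{1,5},{2},{3,4}}
4 equivalence class(es) (converged in 2)
class of 4: {3,4}; class of 5: {1,5}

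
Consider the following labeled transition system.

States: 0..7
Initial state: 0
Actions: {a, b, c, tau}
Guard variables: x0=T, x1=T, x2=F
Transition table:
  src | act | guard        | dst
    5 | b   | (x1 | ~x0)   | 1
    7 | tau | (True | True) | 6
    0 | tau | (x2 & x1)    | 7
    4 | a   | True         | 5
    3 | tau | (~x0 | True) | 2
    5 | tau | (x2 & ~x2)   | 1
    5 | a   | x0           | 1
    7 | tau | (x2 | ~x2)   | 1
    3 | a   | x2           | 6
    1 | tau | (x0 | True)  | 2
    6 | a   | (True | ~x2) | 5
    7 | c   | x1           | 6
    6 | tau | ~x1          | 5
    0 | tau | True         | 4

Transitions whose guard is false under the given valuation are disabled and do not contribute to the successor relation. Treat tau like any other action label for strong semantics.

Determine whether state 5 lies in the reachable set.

Guard filter leaves 10 enabled edge(s).
depth 0: {0}
depth 1: {4}  total {0,4}
depth 2: {5}  total {0,4,5}
depth 3: {1}  total {0,1,4,5}
depth 4: {2}  total {0,1,2,4,5}
Reachable = {0,1,2,4,5}
trace reaching 5: tau·a

Answer: REACHABLE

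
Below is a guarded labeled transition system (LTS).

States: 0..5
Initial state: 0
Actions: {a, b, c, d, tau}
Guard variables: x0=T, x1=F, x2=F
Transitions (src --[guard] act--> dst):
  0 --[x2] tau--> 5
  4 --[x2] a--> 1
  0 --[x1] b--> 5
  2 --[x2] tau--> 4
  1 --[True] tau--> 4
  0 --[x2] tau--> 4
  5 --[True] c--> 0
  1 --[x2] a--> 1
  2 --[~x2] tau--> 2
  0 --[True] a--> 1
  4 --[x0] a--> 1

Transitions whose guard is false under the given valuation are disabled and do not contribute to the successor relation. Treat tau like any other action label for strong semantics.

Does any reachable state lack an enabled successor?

R = {0,1,4}
  0: a→1  [deg 1]
  1: tau→4  [deg 1]
  4: a→1  [deg 1]

Answer: DEADLOCK-FREE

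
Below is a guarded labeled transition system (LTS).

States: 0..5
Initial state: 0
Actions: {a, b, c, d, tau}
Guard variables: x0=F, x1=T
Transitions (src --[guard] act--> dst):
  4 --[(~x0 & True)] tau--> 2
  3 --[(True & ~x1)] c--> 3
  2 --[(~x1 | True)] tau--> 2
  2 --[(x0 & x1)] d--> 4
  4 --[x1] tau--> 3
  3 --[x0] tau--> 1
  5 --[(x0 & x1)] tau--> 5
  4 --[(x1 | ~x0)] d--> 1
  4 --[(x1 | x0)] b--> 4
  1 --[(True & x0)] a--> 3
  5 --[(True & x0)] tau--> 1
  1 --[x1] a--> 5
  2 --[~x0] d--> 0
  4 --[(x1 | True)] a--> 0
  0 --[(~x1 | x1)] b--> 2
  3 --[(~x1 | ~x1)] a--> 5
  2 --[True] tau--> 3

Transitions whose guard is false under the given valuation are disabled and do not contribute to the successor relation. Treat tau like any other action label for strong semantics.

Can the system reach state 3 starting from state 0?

Answer: REACHABLE

Analysis:
After dropping false guards: 10 live edges.
L0 = {0}
L1 = {2}  cumulative {0,2}
L2 = {3}  cumulative {0,2,3}
Reach set: {0,2,3}
witness 3: b·tau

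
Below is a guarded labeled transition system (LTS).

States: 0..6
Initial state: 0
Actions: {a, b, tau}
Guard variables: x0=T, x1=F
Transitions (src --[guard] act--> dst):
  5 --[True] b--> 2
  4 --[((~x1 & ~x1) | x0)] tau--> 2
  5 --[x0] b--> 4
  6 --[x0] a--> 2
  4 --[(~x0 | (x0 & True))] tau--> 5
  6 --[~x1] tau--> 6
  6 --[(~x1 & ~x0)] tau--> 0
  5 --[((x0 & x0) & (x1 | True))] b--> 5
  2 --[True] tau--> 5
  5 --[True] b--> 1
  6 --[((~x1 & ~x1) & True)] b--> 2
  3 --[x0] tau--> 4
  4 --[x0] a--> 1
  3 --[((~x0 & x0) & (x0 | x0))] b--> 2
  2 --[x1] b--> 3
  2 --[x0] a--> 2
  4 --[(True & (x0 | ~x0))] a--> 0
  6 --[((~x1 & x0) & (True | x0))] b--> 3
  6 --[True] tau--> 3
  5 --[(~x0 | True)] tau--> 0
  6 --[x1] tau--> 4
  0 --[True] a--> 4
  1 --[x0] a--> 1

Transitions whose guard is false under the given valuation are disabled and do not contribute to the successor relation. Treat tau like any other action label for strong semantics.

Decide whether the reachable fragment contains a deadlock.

Answer: DEADLOCK-FREE

Analysis:
Reachable = {0,1,2,4,5}
  0: a→4  [1 exit(s)]
  1: a→1  [1 exit(s)]
  2: a→2  tau→5  [2 exit(s)]
  4: a→0  a→1  tau→2  tau→5  [4 exit(s)]
  5: b→1  b→2  b→4  b→5  tau→0  [5 exit(s)]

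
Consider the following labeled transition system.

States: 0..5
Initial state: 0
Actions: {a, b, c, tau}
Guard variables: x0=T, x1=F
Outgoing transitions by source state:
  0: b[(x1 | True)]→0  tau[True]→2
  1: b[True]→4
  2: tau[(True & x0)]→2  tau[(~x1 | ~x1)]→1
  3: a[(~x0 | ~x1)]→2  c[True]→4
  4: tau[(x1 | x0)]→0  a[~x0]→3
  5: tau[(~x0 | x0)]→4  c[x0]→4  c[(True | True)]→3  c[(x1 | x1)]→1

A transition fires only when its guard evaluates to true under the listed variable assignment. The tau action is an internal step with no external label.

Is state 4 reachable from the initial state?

After dropping false guards: 11 live edges.
Layer 0: {0}
Layer 1: {2}  cumulative {0,2}
Layer 2: {1}  cumulative {0,1,2}
Layer 3: {4}  cumulative {0,1,2,4}
Reach set: {0,1,2,4}
witness 4: tau·tau·b

Answer: REACHABLE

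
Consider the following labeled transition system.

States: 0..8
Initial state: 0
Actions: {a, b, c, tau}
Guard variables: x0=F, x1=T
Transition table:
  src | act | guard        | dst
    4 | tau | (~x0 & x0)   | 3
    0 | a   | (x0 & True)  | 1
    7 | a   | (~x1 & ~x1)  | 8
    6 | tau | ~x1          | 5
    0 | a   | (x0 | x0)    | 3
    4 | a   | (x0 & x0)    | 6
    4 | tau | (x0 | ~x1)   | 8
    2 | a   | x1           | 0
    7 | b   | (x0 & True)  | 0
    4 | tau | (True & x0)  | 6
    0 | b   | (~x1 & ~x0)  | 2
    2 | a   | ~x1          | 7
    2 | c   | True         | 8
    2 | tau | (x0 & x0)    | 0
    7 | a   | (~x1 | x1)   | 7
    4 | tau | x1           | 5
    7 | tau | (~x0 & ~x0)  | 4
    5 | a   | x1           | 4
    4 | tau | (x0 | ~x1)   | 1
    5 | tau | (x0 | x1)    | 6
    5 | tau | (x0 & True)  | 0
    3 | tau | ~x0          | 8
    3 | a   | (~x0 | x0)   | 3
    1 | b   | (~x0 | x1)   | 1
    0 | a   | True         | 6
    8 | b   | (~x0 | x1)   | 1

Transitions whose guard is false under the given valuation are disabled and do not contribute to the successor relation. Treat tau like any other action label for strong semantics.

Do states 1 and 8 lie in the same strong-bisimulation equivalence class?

Bisimulation quotient by refinement:
  P[0] = {{0,1,2,3,4,5,6,7,8}}
  P[1] = {{0},{1,8},{2},{3,5,7},{4},{6}}
  P[2] = {{0},{1,8},{2},{3},{4},{5},{6},{7}}
8 equivalence class(es) (converged in 3)
[1]={1,8}  [8]={1,8}

Answer: BISIMILAR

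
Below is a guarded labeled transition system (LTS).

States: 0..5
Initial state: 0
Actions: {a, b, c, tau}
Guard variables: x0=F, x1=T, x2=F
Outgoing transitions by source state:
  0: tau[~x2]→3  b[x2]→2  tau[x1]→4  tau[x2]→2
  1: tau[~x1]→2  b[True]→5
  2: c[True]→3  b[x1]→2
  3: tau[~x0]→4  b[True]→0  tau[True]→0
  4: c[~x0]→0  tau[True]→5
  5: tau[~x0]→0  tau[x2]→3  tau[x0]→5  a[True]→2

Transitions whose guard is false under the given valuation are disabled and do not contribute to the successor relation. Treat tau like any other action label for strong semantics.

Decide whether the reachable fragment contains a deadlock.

Reachable = {0,2,3,4,5}
  0: tau→3  tau→4  [2 out]
  2: b→2  c→3  [2 out]
  3: b→0  tau→0  tau→4  [3 out]
  4: c→0  tau→5  [2 out]
  5: a→2  tau→0  [2 out]

Answer: DEADLOCK-FREE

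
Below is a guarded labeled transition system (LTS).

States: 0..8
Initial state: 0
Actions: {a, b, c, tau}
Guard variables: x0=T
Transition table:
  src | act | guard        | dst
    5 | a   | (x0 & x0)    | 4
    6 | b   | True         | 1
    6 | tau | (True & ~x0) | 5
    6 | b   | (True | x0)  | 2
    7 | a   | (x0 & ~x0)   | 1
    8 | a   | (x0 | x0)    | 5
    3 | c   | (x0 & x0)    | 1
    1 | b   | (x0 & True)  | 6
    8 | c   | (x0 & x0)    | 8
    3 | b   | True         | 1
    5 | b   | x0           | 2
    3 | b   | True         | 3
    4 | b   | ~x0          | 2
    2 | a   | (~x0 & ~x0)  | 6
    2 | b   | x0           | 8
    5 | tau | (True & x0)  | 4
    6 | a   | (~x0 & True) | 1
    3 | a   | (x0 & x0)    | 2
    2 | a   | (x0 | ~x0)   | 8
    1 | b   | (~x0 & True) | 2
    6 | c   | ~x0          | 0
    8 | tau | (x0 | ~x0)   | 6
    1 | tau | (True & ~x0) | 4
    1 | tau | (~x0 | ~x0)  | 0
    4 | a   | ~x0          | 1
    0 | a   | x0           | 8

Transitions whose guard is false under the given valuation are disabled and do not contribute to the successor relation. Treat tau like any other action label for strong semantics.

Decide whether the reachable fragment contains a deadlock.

Reach set: {0,1,2,4,5,6,8}
  0: a→8  [deg 1]
  1: b→6  [deg 1]
  2: a→8  b→8  [deg 2]
  4: ∅  [STUCK]
  5: a→4  b→2  tau→4  [deg 3]
  6: b→1  b→2  [deg 2]
  8: a→5  c→8  tau→6  [deg 3]
Path to 4: a·a·a

Answer: DEADLOCK at state 4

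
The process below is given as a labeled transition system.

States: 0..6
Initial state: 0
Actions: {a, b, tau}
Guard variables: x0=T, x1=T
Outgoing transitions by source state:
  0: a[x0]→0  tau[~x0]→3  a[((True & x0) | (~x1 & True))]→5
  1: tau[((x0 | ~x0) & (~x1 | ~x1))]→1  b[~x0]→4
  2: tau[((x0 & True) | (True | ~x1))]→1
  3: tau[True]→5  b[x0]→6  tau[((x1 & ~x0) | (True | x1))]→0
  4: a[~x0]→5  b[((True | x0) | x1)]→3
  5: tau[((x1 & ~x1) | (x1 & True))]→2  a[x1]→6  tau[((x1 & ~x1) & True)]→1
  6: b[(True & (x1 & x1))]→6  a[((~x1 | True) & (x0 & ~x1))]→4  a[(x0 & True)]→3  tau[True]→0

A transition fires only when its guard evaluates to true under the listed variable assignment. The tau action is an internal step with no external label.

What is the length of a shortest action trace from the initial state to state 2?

Breadth-first toward 2:
  Layer 0: {0}
  Layer 1: {5}
  Layer 2: {2,6}
depth(2)=2, e.g. a·tau

Answer: 2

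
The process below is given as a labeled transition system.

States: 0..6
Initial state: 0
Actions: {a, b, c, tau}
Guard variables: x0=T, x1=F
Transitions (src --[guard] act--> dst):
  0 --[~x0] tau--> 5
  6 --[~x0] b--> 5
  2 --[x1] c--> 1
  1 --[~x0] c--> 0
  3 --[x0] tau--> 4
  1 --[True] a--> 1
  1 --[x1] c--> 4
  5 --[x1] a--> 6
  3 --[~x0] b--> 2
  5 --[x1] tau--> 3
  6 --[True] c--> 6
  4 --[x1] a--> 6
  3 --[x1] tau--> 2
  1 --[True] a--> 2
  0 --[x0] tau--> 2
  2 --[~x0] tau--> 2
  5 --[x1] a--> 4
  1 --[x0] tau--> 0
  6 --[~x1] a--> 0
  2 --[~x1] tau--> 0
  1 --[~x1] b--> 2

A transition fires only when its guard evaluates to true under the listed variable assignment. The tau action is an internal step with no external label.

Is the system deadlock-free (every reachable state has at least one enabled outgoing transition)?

R = {0,2}
  0: tau→2  [deg 1]
  2: tau→0  [deg 1]

Answer: DEADLOCK-FREE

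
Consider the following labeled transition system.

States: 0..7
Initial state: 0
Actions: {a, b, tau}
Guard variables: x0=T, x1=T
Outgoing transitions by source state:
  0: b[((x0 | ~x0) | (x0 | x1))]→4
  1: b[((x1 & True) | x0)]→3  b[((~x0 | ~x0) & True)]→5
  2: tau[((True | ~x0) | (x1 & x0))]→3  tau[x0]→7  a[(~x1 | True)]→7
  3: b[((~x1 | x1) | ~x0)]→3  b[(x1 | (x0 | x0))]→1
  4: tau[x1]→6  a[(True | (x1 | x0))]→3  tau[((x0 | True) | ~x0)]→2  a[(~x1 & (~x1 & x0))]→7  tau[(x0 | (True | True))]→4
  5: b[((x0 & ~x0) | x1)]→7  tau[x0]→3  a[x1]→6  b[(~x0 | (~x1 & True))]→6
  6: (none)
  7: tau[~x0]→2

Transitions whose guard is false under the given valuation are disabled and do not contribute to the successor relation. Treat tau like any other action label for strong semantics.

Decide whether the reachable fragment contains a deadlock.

Answer: DEADLOCK at state 6

Analysis:
Reachable = {0,1,2,3,4,6,7}
  0: b→4  [1 out]
  1: b→3  [1 out]
  2: a→7  tau→3  tau→7  [3 out]
  3: b→1  b→3  [2 out]
  4: a→3  tau→2  tau→4  tau→6  [4 out]
  6: ∅  [deadlock]
  7: ∅  [deadlock]
Path to 6: b·tau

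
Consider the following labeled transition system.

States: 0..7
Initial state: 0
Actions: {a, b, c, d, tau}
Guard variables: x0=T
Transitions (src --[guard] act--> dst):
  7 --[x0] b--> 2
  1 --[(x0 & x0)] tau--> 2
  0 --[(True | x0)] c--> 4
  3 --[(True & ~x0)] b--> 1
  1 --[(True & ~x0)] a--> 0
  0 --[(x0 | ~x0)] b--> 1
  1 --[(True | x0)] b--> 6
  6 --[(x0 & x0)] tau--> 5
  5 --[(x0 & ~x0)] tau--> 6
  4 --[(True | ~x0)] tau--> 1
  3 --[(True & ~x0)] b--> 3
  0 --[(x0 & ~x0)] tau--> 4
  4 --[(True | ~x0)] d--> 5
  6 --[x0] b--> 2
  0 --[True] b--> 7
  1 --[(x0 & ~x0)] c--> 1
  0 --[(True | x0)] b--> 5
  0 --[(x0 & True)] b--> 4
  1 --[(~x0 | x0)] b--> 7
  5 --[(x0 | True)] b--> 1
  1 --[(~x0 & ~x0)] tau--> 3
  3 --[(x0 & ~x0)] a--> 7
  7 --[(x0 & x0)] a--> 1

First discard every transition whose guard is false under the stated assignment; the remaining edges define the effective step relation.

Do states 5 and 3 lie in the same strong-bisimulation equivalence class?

Refine partition for ~:
  π0 = {{0,1,2,3,4,5,6,7}}
  π1 = {{0},{1,6},{2,3},{4},{5},{7}}
  π2 = {{0},{1},{2,3},{4},{5},{6},{7}}
Fixed point at round 3; 7 class(es).
[5]={5}  [3]={2,3}

Answer: NOT BISIMILAR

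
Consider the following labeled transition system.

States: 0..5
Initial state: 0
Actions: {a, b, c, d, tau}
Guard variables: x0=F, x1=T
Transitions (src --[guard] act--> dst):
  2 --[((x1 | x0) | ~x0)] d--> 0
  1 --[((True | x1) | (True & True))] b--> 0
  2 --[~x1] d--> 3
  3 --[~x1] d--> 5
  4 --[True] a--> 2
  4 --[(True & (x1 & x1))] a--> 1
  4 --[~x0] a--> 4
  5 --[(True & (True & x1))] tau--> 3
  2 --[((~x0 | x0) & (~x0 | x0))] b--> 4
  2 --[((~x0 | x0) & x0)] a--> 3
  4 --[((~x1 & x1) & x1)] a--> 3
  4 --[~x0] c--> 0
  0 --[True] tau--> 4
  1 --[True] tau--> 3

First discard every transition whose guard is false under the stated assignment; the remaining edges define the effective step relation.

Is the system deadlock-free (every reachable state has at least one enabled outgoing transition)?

Reach set: {0,1,2,3,4}
  0: tau→4  [deg 1]
  1: b→0  tau→3  [deg 2]
  2: b→4  d→0  [deg 2]
  3: ∅  [STUCK]
  4: a→1  a→2  a→4  c→0  [deg 4]
trace reaching 3: tau·a·tau

Answer: DEADLOCK at state 3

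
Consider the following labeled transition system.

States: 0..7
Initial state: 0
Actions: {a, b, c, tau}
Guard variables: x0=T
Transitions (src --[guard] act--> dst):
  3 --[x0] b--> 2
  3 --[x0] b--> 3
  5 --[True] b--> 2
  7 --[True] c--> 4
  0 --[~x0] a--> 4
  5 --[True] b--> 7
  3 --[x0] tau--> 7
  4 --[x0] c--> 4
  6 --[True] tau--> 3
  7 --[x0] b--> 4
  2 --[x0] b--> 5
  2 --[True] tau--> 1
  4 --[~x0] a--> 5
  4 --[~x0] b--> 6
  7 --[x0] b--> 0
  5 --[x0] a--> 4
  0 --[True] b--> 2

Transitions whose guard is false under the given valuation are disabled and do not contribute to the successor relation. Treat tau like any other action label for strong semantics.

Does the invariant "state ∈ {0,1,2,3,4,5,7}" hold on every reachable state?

Allowed set {0,1,2,3,4,5,7}
R = {0,1,2,4,5,7}
  0: safe
  1: safe
  2: safe
  4: safe
  5: safe
  7: safe

Answer: INVARIANT HOLDS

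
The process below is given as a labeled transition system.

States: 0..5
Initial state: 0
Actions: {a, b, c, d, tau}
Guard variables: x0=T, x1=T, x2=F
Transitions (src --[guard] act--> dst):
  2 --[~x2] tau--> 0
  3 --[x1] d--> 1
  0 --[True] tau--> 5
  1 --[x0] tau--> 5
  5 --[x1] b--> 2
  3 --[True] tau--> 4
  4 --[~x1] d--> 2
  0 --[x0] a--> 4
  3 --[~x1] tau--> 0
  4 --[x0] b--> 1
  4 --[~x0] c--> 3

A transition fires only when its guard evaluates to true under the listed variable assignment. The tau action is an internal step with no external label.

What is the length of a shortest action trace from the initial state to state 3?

Breadth-first toward 3:
  L0 = {0}
  L1 = {4,5}
  L2 = {1,2}
3 never appears.

Answer: UNREACHABLE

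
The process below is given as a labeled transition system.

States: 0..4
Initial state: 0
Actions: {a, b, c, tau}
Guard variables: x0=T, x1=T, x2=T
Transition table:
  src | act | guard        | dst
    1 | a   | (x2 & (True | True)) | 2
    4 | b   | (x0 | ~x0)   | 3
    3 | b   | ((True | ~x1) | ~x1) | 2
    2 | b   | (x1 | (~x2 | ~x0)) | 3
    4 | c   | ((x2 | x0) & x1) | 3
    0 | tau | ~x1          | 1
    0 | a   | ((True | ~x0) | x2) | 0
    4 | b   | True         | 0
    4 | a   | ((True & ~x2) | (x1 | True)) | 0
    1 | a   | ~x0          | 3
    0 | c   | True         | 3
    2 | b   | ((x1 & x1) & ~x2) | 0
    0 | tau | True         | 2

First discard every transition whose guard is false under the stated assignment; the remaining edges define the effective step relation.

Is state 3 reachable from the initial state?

Answer: REACHABLE

Analysis:
Guard filter leaves 10 enabled edge(s).
Layer 0: {0}
Layer 1: {2,3}  now seen {0,2,3}
Reachable = {0,2,3}
Path to 3: c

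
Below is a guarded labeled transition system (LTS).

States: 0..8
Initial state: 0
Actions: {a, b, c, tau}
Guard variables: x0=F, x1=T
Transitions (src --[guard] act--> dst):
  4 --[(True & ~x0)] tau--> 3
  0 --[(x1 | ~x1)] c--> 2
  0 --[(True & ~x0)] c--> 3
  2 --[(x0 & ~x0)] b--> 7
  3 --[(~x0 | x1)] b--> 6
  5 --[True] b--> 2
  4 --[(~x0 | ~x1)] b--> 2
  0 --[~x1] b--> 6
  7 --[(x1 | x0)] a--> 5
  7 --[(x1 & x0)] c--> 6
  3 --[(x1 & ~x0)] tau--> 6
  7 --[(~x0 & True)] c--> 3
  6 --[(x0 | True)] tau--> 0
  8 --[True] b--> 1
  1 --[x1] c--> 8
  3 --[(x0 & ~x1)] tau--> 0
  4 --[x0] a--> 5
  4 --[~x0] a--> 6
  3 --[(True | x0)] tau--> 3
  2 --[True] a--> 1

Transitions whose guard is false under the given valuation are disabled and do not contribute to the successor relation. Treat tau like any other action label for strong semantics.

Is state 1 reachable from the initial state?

Answer: REACHABLE

Trace:
15 transition(s) survive guard evaluation.
depth 0: {0}
depth 1: {2,3}  cumulative {0,2,3}
depth 2: {1,6}  cumulative {0,1,2,3,6}
depth 3: {8}  cumulative {0,1,2,3,6,8}
Reachable = {0,1,2,3,6,8}
witness 1: c·a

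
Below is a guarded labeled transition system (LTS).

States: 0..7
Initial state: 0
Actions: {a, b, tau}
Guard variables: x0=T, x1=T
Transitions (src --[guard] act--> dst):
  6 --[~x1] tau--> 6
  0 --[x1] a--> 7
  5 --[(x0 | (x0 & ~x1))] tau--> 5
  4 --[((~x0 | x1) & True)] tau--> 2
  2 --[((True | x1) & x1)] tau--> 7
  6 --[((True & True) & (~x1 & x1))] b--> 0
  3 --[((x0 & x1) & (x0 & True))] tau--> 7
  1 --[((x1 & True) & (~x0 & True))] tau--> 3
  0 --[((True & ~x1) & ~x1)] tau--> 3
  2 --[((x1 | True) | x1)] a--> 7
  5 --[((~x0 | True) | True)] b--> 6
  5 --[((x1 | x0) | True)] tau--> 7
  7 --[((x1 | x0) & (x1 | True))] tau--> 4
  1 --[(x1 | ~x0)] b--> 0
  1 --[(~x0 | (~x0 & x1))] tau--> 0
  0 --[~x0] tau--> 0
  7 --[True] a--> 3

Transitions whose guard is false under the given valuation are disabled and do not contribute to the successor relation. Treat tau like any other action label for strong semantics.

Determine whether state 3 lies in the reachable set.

Answer: REACHABLE

Working:
After dropping false guards: 11 live edges.
L0 = {0}
L1 = {7}  cumulative {0,7}
L2 = {3,4}  cumulative {0,3,4,7}
L3 = {2}  cumulative {0,2,3,4,7}
R = {0,2,3,4,7}
trace reaching 3: a·a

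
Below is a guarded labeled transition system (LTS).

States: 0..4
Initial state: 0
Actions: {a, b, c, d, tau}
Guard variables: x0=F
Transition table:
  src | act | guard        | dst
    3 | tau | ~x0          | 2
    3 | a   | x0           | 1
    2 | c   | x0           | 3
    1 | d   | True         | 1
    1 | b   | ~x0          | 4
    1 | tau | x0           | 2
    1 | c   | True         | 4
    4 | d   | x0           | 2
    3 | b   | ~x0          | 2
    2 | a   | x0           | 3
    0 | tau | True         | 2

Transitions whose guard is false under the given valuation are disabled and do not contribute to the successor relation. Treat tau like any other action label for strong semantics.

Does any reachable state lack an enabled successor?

Reachable = {0,2}
  0: tau→2  [1 exit(s)]
  2: ∅  [STUCK]
trace reaching 2: tau

Answer: DEADLOCK at state 2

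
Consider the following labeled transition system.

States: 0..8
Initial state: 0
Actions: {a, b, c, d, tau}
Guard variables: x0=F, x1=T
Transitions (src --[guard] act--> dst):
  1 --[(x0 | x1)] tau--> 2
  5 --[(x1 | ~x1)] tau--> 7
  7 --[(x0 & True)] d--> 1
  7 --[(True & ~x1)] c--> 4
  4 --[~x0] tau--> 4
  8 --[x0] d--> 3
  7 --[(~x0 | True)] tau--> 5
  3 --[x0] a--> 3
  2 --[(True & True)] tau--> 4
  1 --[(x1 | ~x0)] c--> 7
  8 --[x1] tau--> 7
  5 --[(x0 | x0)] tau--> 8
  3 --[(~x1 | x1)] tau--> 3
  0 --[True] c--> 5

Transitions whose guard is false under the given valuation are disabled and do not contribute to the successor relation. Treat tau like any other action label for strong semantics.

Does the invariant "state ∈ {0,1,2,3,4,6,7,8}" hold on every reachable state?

Answer: INVARIANT VIOLATED at state 5

Trace:
Allowed set {0,1,2,3,4,6,7,8}
Reachable = {0,5,7}
  0: ✓
  5: ✗ unsafe
  7: ✓
witness against invariant: c → 5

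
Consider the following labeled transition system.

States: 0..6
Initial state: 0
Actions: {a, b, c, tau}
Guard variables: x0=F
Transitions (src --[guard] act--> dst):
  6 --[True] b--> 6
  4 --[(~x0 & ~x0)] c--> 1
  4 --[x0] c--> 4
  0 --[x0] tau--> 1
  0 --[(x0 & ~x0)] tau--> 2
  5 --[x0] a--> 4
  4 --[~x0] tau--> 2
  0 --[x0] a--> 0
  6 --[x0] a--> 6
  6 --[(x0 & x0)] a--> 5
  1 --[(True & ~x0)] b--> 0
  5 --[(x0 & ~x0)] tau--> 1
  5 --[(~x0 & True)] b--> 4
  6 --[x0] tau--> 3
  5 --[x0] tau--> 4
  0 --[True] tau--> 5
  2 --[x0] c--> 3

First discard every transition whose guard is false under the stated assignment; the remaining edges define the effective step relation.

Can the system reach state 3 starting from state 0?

After dropping false guards: 6 live edges.
depth 0: {0}
depth 1: {5}  now seen {0,5}
depth 2: {4}  now seen {0,4,5}
depth 3: {1,2}  now seen {0,1,2,4,5}
Reach set: {0,1,2,4,5}

Answer: UNREACHABLE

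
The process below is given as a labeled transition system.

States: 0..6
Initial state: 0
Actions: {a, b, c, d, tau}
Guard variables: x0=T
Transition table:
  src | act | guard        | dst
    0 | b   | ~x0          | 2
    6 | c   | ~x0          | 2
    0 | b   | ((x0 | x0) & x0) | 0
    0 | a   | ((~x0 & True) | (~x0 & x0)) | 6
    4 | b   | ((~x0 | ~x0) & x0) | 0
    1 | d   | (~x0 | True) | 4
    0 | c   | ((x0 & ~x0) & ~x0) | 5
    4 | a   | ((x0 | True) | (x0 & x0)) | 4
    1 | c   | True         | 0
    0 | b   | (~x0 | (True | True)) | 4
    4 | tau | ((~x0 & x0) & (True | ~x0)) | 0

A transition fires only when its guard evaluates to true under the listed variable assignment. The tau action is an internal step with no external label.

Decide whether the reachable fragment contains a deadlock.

R = {0,4}
  0: b→0  b→4  [deg 2]
  4: a→4  [deg 1]

Answer: DEADLOCK-FREE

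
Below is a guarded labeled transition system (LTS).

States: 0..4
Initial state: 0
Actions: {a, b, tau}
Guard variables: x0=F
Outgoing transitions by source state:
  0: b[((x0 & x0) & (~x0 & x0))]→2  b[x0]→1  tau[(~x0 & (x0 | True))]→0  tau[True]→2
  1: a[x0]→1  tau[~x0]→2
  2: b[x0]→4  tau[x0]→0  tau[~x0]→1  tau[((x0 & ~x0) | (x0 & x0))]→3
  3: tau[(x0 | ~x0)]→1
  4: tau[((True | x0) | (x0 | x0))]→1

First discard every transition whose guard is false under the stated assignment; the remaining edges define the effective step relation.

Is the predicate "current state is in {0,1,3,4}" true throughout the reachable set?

Safe = {0,1,3,4}
R = {0,1,2}
  0: ok
  1: ok
  2: ✗ unsafe
reach 2 via tau — violates

Answer: INVARIANT VIOLATED at state 2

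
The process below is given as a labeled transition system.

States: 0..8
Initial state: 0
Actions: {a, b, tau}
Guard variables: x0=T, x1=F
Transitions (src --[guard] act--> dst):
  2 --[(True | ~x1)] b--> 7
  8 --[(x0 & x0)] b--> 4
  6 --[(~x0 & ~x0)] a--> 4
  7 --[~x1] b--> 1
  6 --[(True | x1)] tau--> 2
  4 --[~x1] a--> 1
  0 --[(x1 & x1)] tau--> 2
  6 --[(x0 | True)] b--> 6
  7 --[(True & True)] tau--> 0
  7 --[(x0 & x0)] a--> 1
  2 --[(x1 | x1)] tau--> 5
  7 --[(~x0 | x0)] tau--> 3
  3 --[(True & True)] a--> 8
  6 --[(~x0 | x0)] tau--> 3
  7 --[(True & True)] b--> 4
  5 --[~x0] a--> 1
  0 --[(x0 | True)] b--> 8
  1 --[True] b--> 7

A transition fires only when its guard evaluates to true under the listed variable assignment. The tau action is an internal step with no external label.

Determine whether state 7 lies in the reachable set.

After dropping false guards: 14 live edges.
depth 0: {0}
depth 1: {8}  cumulative {0,8}
depth 2: {4}  cumulative {0,4,8}
depth 3: {1}  cumulative {0,1,4,8}
depth 4: {7}  cumulative {0,1,4,7,8}
depth 5: {3}  cumulative {0,1,3,4,7,8}
Reach set: {0,1,3,4,7,8}
witness 7: b·b·a·b

Answer: REACHABLE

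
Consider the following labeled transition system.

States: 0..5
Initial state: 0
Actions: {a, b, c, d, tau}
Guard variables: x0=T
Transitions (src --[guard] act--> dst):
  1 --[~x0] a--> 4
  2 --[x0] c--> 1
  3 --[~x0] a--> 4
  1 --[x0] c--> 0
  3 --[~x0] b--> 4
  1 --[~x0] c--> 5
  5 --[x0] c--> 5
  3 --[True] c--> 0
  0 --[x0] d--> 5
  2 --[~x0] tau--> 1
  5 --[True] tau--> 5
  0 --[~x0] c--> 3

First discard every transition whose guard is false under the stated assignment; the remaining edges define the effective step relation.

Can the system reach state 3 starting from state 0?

Answer: UNREACHABLE

Trace:
Guard filter leaves 6 enabled edge(s).
L0 = {0}
L1 = {5}  now seen {0,5}
Reach set: {0,5}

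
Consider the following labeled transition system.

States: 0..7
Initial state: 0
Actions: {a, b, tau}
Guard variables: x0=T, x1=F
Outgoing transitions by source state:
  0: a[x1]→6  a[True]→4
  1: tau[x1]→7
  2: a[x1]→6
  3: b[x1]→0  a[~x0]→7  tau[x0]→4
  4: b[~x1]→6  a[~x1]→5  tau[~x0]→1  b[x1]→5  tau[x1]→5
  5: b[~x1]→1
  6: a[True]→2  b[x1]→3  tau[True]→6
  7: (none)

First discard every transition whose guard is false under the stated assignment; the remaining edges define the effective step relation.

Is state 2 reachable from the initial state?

After dropping false guards: 7 live edges.
Layer 0: {0}
Layer 1: {4}  now seen {0,4}
Layer 2: {5,6}  now seen {0,4,5,6}
Layer 3: {1,2}  now seen {0,1,2,4,5,6}
Reach set: {0,1,2,4,5,6}
trace reaching 2: a·b·a

Answer: REACHABLE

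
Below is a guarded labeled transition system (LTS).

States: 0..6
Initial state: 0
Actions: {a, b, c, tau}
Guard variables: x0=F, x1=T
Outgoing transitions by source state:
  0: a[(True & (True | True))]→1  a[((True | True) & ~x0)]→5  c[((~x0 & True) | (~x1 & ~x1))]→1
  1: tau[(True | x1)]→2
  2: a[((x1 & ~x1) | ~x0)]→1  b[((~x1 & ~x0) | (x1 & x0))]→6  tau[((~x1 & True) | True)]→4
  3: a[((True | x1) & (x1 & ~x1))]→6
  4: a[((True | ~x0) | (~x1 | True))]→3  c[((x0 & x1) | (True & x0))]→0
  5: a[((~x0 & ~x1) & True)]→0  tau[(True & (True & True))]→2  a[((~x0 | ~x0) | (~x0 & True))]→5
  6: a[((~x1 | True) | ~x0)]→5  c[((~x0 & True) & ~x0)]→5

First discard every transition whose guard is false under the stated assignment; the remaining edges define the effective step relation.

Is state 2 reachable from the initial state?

Answer: REACHABLE

Analysis:
After dropping false guards: 11 live edges.
L0 = {0}
L1 = {1,5}  cumulative {0,1,5}
L2 = {2}  cumulative {0,1,2,5}
L3 = {4}  cumulative {0,1,2,4,5}
L4 = {3}  cumulative {0,1,2,3,4,5}
Reach set: {0,1,2,3,4,5}
trace reaching 2: a·tau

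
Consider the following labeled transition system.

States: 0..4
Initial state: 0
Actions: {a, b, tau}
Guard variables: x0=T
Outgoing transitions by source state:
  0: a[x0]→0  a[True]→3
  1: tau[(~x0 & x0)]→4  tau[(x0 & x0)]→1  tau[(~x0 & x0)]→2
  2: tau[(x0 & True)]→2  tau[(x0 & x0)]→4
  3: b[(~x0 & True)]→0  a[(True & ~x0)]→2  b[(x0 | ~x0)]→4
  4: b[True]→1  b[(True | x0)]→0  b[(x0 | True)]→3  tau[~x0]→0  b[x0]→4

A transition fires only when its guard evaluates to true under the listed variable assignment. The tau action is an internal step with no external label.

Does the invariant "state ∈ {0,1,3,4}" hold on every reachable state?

Inv-set: {0,1,3,4}
R = {0,1,3,4}
  0: ✓
  1: ✓
  3: ✓
  4: ✓

Answer: INVARIANT HOLDS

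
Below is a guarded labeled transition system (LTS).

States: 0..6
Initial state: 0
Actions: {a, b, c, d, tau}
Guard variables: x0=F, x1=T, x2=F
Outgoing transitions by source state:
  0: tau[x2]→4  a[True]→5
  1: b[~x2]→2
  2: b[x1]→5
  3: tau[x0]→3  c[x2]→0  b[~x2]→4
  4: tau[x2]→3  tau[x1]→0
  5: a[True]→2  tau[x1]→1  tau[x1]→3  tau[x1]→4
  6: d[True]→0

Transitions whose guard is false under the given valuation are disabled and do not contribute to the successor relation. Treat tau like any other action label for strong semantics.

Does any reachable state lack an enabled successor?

Reach set: {0,1,2,3,4,5}
  0: a→5  [1 out]
  1: b→2  [1 out]
  2: b→5  [1 out]
  3: b→4  [1 out]
  4: tau→0  [1 out]
  5: a→2  tau→1  tau→3  tau→4  [4 out]

Answer: DEADLOCK-FREE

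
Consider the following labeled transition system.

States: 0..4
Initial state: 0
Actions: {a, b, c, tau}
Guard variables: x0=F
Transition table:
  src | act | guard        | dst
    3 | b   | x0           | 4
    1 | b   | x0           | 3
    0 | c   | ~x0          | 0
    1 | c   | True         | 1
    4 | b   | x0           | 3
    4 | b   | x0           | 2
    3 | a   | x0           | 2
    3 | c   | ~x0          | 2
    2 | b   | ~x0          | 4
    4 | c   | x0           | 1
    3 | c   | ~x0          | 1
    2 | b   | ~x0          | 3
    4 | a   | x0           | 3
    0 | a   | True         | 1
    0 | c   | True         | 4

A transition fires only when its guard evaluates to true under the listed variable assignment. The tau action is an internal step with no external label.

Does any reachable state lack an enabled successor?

Answer: DEADLOCK at state 4

Analysis:
Reach set: {0,1,4}
  0: a→1  c→0  c→4  [3 exit(s)]
  1: c→1  [1 exit(s)]
  4: ∅  [STUCK]
trace reaching 4: c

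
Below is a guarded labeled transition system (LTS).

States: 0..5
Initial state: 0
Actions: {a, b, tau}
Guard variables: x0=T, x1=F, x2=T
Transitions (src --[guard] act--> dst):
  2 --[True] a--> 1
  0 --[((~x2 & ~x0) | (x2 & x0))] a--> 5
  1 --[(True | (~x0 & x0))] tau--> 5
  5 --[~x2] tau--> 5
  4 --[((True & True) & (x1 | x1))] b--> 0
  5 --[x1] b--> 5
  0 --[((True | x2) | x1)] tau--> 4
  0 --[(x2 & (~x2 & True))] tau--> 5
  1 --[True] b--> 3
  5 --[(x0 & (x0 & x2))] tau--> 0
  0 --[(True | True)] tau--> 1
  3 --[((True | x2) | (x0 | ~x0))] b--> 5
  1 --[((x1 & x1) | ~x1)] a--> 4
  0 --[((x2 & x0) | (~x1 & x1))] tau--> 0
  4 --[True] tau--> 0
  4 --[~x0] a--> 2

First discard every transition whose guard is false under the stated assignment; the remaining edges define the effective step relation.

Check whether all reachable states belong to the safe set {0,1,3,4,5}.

Answer: INVARIANT HOLDS

Working:
Safe = {0,1,3,4,5}
Reach set: {0,1,3,4,5}
  0: ✓
  1: ✓
  3: ✓
  4: ✓
  5: ✓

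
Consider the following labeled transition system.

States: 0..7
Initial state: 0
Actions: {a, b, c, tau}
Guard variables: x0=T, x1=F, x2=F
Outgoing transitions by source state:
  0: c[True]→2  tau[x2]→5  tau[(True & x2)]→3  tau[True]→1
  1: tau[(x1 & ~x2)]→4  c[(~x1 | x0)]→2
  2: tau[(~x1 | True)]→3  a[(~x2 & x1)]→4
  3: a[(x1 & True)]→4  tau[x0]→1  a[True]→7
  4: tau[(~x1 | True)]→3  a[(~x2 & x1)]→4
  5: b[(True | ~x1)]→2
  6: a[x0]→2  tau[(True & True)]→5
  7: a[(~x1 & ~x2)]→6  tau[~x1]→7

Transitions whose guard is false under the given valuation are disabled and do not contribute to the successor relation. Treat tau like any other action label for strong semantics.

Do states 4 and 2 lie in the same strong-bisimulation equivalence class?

Refine partition for ~:
  P[0] = {{0,1,2,3,4,5,6,7}}
  P[1] = {{0},{1},{2,4},{3,6,7},{5}}
  P[2] = {{0},{1},{2,4},{3},{5},{6},{7}}
stable after 3 split(s): 7 block(s)
class of 4: {2,4}; class of 2: {2,4}

Answer: BISIMILAR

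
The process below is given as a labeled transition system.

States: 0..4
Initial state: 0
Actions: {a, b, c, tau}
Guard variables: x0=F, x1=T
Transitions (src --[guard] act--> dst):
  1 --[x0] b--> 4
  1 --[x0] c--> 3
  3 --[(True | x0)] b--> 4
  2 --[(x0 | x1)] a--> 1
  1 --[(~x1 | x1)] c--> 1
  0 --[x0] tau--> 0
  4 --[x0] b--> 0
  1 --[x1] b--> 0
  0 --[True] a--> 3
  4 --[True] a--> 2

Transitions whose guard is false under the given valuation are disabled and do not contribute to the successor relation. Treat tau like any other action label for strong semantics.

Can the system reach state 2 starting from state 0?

Answer: REACHABLE

Working:
Guard filter leaves 6 enabled edge(s).
depth 0: {0}
depth 1: {3}  now seen {0,3}
depth 2: {4}  now seen {0,3,4}
depth 3: {2}  now seen {0,2,3,4}
depth 4: {1}  now seen {0,1,2,3,4}
Reach set: {0,1,2,3,4}
trace reaching 2: a·b·a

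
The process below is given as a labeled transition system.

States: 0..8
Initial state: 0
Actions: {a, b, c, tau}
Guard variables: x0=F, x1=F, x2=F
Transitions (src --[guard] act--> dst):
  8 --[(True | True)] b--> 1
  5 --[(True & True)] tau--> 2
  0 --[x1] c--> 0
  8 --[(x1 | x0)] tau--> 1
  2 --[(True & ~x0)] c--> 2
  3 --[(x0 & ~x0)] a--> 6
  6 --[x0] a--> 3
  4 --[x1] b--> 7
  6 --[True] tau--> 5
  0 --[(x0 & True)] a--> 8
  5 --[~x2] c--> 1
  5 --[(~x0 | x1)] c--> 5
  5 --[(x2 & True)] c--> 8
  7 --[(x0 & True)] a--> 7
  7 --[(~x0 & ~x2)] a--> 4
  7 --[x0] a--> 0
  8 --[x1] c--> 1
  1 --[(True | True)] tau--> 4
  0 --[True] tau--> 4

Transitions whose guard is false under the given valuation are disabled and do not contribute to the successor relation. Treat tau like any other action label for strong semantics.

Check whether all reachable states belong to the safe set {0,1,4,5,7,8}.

Answer: INVARIANT HOLDS

Analysis:
Safe = {0,1,4,5,7,8}
R = {0,4}
  0: ✓
  4: ✓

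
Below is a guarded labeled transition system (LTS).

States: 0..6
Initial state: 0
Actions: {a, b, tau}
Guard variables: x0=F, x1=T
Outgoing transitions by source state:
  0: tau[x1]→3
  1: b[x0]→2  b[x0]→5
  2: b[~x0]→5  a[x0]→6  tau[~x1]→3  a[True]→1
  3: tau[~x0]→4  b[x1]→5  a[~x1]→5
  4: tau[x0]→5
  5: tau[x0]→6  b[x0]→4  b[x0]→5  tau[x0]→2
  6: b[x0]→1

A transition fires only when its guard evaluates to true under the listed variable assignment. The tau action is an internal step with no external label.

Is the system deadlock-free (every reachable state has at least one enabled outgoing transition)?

Answer: DEADLOCK at state 4

Trace:
R = {0,3,4,5}
  0: tau→3  [deg 1]
  3: b→5  tau→4  [deg 2]
  4: ∅  [deadlock]
  5: ∅  [deadlock]
trace reaching 4: tau·tau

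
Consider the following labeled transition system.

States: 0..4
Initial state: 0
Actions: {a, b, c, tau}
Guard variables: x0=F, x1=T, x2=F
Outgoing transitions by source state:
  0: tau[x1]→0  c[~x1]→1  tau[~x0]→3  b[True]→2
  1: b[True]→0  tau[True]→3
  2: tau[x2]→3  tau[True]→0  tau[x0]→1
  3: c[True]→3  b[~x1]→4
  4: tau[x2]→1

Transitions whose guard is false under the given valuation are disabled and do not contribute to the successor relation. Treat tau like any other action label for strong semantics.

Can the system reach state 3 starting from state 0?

Answer: REACHABLE

Working:
7 transition(s) survive guard evaluation.
Layer 0: {0}
Layer 1: {2,3}  now seen {0,2,3}
R = {0,2,3}
Path to 3: tau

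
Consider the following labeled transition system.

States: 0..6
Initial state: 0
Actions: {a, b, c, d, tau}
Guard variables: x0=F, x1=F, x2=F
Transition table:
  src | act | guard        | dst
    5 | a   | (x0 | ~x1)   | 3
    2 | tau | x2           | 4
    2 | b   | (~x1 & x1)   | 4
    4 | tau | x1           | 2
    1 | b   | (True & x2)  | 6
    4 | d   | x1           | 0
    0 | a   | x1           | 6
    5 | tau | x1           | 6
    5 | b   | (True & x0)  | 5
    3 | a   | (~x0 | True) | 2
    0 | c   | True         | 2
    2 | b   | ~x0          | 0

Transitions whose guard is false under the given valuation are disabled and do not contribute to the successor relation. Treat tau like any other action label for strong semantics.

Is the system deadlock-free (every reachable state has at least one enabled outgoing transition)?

Answer: DEADLOCK-FREE

Analysis:
Reachable = {0,2}
  0: c→2  [1 out]
  2: b→0  [1 out]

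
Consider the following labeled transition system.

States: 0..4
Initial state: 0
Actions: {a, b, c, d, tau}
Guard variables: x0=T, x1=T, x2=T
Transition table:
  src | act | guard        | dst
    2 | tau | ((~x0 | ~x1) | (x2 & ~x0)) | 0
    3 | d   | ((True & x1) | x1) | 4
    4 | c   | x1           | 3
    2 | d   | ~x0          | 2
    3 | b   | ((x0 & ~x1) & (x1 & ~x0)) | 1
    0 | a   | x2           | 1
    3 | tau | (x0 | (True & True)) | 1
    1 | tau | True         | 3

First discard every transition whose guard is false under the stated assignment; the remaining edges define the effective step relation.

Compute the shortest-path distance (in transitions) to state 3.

Answer: 2

Analysis:
BFS to 3:
  Layer 0: {0}
  Layer 1: {1}
  Layer 2: {3}
3 enters at depth 2; path a·tau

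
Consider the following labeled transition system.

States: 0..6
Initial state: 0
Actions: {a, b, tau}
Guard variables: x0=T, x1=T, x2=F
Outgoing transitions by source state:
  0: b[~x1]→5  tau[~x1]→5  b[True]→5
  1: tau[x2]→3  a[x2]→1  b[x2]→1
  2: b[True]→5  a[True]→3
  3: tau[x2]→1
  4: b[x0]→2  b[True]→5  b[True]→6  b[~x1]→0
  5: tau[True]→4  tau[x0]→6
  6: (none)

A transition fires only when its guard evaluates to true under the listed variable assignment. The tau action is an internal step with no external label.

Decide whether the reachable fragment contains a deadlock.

Reachable = {0,2,3,4,5,6}
  0: b→5  [1 out]
  2: a→3  b→5  [2 out]
  3: ∅  [deadlock]
  4: b→2  b→5  b→6  [3 out]
  5: tau→4  tau→6  [2 out]
  6: ∅  [deadlock]
Path to 3: b·tau·b·a

Answer: DEADLOCK at state 3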